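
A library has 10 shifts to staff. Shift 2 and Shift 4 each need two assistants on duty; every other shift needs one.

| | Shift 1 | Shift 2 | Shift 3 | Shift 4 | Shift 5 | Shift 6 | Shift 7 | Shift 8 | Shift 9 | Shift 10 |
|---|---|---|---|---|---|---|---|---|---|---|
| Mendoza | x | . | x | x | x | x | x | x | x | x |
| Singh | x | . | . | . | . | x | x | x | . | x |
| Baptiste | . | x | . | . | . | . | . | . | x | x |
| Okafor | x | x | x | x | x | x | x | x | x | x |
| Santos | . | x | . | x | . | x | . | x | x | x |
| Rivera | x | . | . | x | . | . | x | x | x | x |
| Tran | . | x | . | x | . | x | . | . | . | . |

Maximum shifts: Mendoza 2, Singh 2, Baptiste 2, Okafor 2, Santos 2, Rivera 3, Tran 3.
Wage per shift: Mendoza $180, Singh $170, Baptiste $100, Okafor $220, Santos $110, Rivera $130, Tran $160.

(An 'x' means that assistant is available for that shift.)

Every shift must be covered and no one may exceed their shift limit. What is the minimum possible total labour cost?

$1650

Picking the cheapest available assistant for each shift independently would cost $1490, but that ignores the shift limits.
An optimal schedule: Shift 1→Rivera, Shift 2→Baptiste+Tran, Shift 3→Mendoza, Shift 4→Rivera+Tran, Shift 5→Mendoza, Shift 6→Tran, Shift 7→Rivera, Shift 8→Santos, Shift 9→Baptiste, Shift 10→Santos.
Total: 130 + 100 + 160 + 180 + 130 + 160 + 180 + 160 + 130 + 110 + 100 + 110 = $1650.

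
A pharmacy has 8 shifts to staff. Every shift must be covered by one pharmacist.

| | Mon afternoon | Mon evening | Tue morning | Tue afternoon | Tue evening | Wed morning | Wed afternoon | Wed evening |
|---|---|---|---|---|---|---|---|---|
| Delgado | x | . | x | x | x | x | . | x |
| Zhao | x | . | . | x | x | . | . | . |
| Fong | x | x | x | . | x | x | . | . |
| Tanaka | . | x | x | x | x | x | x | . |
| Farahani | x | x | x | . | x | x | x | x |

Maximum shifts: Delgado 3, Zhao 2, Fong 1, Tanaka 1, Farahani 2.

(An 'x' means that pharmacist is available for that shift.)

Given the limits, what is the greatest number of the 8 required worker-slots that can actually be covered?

8

Total capacity across all pharmacists is 3+2+1+1+2 = 9, and 8 slots are needed, so at most 8 can be filled.
An assignment achieving 8: Mon afternoon→Delgado, Mon evening→Fong, Tue morning→Farahani, Tue afternoon→Delgado, Tue evening→Zhao, Wed morning→Farahani, Wed afternoon→Tanaka, Wed evening→Delgado.
Loads: Delgado 3/3, Zhao 1/2, Fong 1/1, Tanaka 1/1, Farahani 2/2.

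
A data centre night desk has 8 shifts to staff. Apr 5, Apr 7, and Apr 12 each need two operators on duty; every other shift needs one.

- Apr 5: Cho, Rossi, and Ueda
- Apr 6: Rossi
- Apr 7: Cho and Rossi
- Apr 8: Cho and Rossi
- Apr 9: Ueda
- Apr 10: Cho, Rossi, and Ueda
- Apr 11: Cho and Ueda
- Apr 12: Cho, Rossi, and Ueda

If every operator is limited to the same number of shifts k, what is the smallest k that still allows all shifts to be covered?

With 3 operators and 11 worker-slots to fill, someone must work at least ⌈11/3⌉ = 4 shifts, so k ≥ 4.
k = 4 works: Apr 5→Cho+Rossi, Apr 6→Rossi, Apr 7→Cho+Rossi, Apr 8→Cho, Apr 9→Ueda, Apr 10→Ueda, Apr 11→Cho, Apr 12→Rossi+Ueda.
Loads: Cho 4, Rossi 4, Ueda 3 — all ≤ 4.

4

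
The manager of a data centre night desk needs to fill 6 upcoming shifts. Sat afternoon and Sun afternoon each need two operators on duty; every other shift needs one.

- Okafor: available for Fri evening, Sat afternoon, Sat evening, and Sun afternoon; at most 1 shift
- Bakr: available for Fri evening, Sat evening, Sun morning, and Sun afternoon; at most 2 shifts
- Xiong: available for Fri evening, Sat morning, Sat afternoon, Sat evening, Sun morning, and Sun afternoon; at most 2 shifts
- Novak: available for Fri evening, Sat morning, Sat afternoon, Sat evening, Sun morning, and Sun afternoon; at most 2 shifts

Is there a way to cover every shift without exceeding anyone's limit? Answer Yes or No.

Total capacity is 1+2+2+2 = 7 but 8 worker-slots are needed — infeasible.

No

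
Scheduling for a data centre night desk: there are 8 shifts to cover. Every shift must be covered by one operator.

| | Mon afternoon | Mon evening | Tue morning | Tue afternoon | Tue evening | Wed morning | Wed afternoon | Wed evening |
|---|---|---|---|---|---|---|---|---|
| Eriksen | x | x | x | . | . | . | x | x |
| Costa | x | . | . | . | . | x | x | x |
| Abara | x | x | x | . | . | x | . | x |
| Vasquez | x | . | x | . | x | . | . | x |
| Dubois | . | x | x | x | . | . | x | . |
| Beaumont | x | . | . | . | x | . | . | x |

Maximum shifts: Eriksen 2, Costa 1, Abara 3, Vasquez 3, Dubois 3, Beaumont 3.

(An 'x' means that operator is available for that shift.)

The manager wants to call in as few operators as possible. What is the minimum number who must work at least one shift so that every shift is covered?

8 slots to fill and no one can take more than 3, so at least ⌈8/3⌉ = 3 operators are needed.
Abara, Vasquez, and Dubois alone can cover everything: Mon afternoon→Abara, Mon evening→Abara, Tue morning→Vasquez, Tue afternoon→Dubois, Tue evening→Vasquez, Wed morning→Abara, Wed afternoon→Dubois, Wed evening→Vasquez.

3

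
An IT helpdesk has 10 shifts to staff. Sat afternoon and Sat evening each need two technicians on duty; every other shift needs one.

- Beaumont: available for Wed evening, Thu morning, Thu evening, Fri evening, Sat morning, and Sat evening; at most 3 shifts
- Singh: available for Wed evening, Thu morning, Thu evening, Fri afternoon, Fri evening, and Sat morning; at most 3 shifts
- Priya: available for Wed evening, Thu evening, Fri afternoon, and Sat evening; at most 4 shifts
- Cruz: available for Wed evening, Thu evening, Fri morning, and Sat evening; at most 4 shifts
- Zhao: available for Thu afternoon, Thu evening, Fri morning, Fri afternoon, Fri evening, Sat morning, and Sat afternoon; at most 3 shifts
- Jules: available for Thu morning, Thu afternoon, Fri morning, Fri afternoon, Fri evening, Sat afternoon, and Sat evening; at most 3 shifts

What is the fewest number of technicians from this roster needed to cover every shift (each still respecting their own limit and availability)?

4

12 slots to fill and no one can take more than 4, so at least ⌈12/4⌉ = 3 technicians are needed.
Any 3 technicians together have capacity at most 4+4+3 = 11 < 12 slots, so 3 can never suffice.
Beaumont, Singh, Zhao, and Jules alone can cover everything: Wed evening→Beaumont, Thu morning→Beaumont, Thu afternoon→Zhao, Thu evening→Singh, Fri morning→Zhao, Fri afternoon→Singh, Fri evening→Jules, Sat morning→Singh, Sat afternoon→Zhao+Jules, Sat evening→Beaumont+Jules.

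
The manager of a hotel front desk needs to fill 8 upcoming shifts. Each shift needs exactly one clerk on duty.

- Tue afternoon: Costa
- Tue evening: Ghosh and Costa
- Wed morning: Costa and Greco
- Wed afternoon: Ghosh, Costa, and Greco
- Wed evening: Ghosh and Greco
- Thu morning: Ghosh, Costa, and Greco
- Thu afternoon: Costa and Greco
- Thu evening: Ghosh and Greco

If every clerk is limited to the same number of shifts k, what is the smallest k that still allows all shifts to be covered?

With 3 clerks and 8 worker-slots to fill, someone must work at least ⌈8/3⌉ = 3 shifts, so k ≥ 3.
k = 3 works: Tue afternoon→Costa, Tue evening→Ghosh, Wed morning→Costa, Wed afternoon→Greco, Wed evening→Ghosh, Thu morning→Greco, Thu afternoon→Costa, Thu evening→Ghosh.
Loads: Ghosh 3, Costa 3, Greco 2 — all ≤ 3.

3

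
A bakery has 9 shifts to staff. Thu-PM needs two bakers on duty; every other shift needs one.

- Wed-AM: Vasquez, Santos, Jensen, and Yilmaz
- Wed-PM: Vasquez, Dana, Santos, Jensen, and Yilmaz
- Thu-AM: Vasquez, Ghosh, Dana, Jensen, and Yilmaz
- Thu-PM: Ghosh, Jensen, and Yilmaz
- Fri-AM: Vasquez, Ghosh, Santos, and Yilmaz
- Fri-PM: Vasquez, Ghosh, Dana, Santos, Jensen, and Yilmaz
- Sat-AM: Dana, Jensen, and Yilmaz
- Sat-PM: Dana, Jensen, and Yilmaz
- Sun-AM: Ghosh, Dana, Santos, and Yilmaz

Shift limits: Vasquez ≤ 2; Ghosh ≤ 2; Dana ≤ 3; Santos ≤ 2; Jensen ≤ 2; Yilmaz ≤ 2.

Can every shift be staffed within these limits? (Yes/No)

Yes

One valid schedule: Wed-AM→Vasquez, Wed-PM→Dana, Thu-AM→Jensen, Thu-PM→Ghosh+Jensen, Fri-AM→Vasquez, Fri-PM→Santos, Sat-AM→Dana, Sat-PM→Dana, Sun-AM→Ghosh.
Loads: Vasquez 2/2, Ghosh 2/2, Dana 3/3, Santos 1/2, Jensen 2/2, Yilmaz 0/2 — all within limits.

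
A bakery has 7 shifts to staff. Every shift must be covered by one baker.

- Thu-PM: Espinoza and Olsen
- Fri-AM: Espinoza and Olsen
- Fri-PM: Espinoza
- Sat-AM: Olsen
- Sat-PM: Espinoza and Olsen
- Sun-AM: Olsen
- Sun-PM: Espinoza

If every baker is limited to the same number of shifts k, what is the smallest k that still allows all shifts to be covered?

4

With 2 bakers and 7 worker-slots to fill, someone must work at least ⌈7/2⌉ = 4 shifts, so k ≥ 4.
k = 4 works: Thu-PM→Espinoza, Fri-AM→Espinoza, Fri-PM→Espinoza, Sat-AM→Olsen, Sat-PM→Olsen, Sun-AM→Olsen, Sun-PM→Espinoza.
Loads: Espinoza 4, Olsen 3 — all ≤ 4.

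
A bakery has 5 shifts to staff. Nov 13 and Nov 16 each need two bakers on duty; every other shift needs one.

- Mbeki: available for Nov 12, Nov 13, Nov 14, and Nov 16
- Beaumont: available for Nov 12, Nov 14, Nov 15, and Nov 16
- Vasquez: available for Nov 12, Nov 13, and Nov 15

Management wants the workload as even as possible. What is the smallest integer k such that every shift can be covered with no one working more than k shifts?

3

With 3 bakers and 7 worker-slots to fill, someone must work at least ⌈7/3⌉ = 3 shifts, so k ≥ 3.
k = 3 works: Nov 12→Beaumont, Nov 13→Mbeki+Vasquez, Nov 14→Mbeki, Nov 15→Beaumont, Nov 16→Mbeki+Beaumont.
Loads: Mbeki 3, Beaumont 3, Vasquez 1 — all ≤ 3.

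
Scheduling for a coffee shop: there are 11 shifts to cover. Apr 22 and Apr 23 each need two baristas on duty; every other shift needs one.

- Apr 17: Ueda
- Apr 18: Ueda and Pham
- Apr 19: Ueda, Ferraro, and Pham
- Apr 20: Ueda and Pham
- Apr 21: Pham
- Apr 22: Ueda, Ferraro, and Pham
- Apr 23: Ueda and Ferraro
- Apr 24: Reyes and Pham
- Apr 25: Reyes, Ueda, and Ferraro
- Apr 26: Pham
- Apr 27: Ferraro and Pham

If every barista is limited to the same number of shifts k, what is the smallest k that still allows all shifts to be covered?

With 4 baristas and 13 worker-slots to fill, someone must work at least ⌈13/4⌉ = 4 shifts, so k ≥ 4.
k = 4 works: Apr 17→Ueda, Apr 18→Ueda, Apr 19→Ferraro, Apr 20→Ueda, Apr 21→Pham, Apr 22→Ferraro+Pham, Apr 23→Ueda+Ferraro, Apr 24→Reyes, Apr 25→Reyes, Apr 26→Pham, Apr 27→Ferraro.
Loads: Reyes 2, Ueda 4, Ferraro 4, Pham 3 — all ≤ 4.

4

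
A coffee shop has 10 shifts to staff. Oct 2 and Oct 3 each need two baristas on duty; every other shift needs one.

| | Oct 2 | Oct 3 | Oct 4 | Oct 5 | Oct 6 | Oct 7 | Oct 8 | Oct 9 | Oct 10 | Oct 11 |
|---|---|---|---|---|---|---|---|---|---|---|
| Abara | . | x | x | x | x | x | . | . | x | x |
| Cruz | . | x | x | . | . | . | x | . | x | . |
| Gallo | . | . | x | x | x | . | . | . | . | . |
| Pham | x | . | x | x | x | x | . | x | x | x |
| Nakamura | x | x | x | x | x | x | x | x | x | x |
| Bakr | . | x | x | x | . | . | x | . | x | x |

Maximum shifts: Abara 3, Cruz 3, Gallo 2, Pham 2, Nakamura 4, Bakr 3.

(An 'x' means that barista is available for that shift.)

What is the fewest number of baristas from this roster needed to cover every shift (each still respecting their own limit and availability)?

4

12 slots to fill and no one can take more than 4, so at least ⌈12/4⌉ = 3 baristas are needed.
Any 3 baristas together have capacity at most 4+3+3 = 10 < 12 slots, so 3 can never suffice.
Abara, Cruz, Pham, and Nakamura alone can cover everything: Oct 2→Pham+Nakamura, Oct 3→Abara+Cruz, Oct 4→Cruz, Oct 5→Abara, Oct 6→Abara, Oct 7→Nakamura, Oct 8→Cruz, Oct 9→Pham, Oct 10→Nakamura, Oct 11→Nakamura.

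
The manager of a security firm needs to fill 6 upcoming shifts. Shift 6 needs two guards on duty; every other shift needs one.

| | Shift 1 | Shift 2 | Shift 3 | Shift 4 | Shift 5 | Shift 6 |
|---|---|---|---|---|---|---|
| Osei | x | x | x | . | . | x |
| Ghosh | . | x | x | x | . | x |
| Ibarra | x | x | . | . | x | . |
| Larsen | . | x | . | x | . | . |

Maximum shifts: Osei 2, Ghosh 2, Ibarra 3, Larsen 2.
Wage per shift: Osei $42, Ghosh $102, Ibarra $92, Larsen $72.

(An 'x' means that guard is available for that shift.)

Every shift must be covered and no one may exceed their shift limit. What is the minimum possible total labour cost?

Shift 5 can only be covered by Ibarra, so that assignment is forced.
Shift 6 can only be covered by Osei and Ghosh, so that assignment is forced.
Picking the cheapest available guard for each shift independently would cost $434, but that ignores the shift limits.
An optimal schedule: Shift 1→Ibarra, Shift 2→Larsen, Shift 3→Osei, Shift 4→Larsen, Shift 5→Ibarra, Shift 6→Osei+Ghosh.
Total: 92 + 72 + 42 + 72 + 92 + 42 + 102 = $514.

$514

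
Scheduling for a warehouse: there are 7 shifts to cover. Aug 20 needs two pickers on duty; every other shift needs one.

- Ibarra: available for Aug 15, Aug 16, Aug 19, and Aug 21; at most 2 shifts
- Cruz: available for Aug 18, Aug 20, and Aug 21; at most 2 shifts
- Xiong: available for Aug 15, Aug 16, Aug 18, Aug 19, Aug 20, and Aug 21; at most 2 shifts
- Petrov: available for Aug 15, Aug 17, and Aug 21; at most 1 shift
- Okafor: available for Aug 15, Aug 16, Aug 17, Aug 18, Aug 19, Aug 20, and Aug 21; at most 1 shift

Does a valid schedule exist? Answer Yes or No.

Yes

One valid schedule: Aug 15→Xiong, Aug 16→Ibarra, Aug 17→Petrov, Aug 18→Cruz, Aug 19→Ibarra, Aug 20→Cruz+Xiong, Aug 21→Okafor.
Loads: Ibarra 2/2, Cruz 2/2, Xiong 2/2, Petrov 1/1, Okafor 1/1 — all within limits.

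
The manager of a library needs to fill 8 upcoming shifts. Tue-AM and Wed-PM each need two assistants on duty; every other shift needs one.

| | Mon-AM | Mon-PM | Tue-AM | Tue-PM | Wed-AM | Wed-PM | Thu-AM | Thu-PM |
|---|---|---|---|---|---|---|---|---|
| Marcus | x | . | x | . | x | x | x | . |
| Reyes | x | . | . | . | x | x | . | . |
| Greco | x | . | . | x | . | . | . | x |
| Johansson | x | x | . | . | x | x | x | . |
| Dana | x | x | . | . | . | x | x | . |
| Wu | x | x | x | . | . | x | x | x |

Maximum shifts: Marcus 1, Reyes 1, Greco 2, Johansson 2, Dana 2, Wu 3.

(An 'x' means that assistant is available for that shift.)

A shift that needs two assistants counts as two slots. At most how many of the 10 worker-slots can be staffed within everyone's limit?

10

Total capacity across all assistants is 1+1+2+2+2+3 = 11, and 10 slots are needed, so at most 10 can be filled.
An assignment achieving 10: Mon-AM→Dana, Mon-PM→Johansson, Tue-AM→Marcus+Wu, Tue-PM→Greco, Wed-AM→Reyes, Wed-PM→Dana+Wu, Thu-AM→Johansson, Thu-PM→Greco.
Loads: Marcus 1/1, Reyes 1/1, Greco 2/2, Johansson 2/2, Dana 2/2, Wu 2/3.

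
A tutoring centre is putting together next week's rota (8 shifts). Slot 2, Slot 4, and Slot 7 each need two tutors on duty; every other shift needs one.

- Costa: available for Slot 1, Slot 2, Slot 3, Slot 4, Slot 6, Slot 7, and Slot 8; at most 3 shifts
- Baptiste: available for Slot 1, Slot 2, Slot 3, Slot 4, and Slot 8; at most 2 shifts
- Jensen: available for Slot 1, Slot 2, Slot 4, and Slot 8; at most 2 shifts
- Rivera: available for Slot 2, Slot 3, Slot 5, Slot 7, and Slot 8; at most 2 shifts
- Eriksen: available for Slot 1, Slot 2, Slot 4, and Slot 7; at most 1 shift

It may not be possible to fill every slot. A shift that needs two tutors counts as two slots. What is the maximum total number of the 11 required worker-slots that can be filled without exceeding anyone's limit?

Total capacity across all tutors is 3+2+2+2+1 = 10, and 11 slots are needed, so at most 10 can be filled.
An assignment achieving 10: Slot 1→Baptiste, Slot 2→Eriksen, Slot 3→Costa, Slot 4→Baptiste+Jensen, Slot 5→Rivera, Slot 6→Costa, Slot 7→Costa+Rivera, Slot 8→Jensen.
Loads: Costa 3/3, Baptiste 2/2, Jensen 2/2, Rivera 2/2, Eriksen 1/1.

10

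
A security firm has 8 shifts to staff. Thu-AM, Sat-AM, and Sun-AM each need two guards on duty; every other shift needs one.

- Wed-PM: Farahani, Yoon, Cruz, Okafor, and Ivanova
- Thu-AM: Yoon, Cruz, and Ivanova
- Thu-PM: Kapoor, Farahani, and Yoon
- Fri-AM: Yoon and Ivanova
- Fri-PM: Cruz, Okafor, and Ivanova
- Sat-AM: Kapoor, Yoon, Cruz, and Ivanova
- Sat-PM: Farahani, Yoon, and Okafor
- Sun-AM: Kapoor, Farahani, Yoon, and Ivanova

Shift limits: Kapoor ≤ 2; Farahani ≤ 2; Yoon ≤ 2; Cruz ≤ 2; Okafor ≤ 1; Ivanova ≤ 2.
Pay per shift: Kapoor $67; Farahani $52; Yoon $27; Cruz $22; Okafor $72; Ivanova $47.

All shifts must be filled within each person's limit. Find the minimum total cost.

$502

Picking the cheapest available guard for each shift independently would cost $297, but that ignores the shift limits.
An optimal schedule: Wed-PM→Okafor, Thu-AM→Yoon+Cruz, Thu-PM→Kapoor, Fri-AM→Yoon, Fri-PM→Cruz, Sat-AM→Kapoor+Ivanova, Sat-PM→Farahani, Sun-AM→Farahani+Ivanova.
Total: 72 + 27 + 22 + 67 + 27 + 22 + 67 + 47 + 52 + 52 + 47 = $502.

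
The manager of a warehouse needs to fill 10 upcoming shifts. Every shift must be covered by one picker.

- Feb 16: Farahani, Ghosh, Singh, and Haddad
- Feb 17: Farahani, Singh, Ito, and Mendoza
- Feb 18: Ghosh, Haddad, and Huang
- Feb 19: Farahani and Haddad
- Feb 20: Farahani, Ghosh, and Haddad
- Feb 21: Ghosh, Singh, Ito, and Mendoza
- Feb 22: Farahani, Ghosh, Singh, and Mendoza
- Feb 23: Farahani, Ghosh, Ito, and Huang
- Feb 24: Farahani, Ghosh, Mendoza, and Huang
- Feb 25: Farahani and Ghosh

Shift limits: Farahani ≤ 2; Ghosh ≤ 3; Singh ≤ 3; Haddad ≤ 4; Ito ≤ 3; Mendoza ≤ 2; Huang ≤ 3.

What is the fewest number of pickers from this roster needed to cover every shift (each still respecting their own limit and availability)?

10 slots to fill and no one can take more than 4, so at least ⌈10/4⌉ = 3 pickers are needed.
Ghosh, Singh, and Haddad alone can cover everything: Feb 16→Haddad, Feb 17→Singh, Feb 18→Haddad, Feb 19→Haddad, Feb 20→Haddad, Feb 21→Singh, Feb 22→Singh, Feb 23→Ghosh, Feb 24→Ghosh, Feb 25→Ghosh.

3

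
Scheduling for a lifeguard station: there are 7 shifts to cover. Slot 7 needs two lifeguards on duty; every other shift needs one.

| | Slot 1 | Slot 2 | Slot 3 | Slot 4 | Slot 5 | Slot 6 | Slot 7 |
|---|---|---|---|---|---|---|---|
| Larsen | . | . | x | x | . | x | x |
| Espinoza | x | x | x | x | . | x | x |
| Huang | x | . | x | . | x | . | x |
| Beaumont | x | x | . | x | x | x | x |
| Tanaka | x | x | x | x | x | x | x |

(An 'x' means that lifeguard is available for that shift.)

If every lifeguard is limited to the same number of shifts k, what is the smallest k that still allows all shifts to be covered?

With 5 lifeguards and 8 worker-slots to fill, someone must work at least ⌈8/5⌉ = 2 shifts, so k ≥ 2.
k = 2 works: Slot 1→Espinoza, Slot 2→Espinoza, Slot 3→Larsen, Slot 4→Larsen, Slot 5→Huang, Slot 6→Beaumont, Slot 7→Huang+Beaumont.
Loads: Larsen 2, Espinoza 2, Huang 2, Beaumont 2, Tanaka 0 — all ≤ 2.

2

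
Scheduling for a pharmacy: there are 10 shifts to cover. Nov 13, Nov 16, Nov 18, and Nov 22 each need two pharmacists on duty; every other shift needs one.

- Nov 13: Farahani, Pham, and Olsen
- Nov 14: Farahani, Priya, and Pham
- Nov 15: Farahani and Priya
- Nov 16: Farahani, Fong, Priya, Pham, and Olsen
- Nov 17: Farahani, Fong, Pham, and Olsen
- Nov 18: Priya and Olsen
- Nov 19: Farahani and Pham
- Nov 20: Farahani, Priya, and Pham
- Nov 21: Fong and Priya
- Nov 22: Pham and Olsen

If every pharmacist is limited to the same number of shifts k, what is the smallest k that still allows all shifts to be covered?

3

With 5 pharmacists and 14 worker-slots to fill, someone must work at least ⌈14/5⌉ = 3 shifts, so k ≥ 3.
k = 3 works: Nov 13→Farahani+Pham, Nov 14→Priya, Nov 15→Farahani, Nov 16→Fong+Pham, Nov 17→Fong, Nov 18→Priya+Olsen, Nov 19→Farahani, Nov 20→Priya, Nov 21→Fong, Nov 22→Pham+Olsen.
Loads: Farahani 3, Fong 3, Priya 3, Pham 3, Olsen 2 — all ≤ 3.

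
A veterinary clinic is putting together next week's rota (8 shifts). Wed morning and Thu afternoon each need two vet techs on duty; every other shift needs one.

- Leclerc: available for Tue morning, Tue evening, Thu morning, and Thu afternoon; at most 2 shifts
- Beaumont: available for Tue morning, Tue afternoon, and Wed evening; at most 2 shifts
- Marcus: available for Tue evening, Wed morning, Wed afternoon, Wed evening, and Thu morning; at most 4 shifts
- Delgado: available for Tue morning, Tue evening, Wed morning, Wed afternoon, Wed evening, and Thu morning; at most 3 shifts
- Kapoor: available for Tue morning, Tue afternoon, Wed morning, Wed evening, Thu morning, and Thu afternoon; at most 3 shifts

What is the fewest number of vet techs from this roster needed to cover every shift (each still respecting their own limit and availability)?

4

10 slots to fill and no one can take more than 4, so at least ⌈10/4⌉ = 3 vet techs are needed.
No set of 3 vet techs can cover every shift (each such set leaves at least one shift with no one available or exceeds a cap).
Leclerc, Beaumont, Marcus, and Kapoor alone can cover everything: Tue morning→Beaumont, Tue afternoon→Beaumont, Tue evening→Leclerc, Wed morning→Marcus+Kapoor, Wed afternoon→Marcus, Wed evening→Marcus, Thu morning→Marcus, Thu afternoon→Leclerc+Kapoor.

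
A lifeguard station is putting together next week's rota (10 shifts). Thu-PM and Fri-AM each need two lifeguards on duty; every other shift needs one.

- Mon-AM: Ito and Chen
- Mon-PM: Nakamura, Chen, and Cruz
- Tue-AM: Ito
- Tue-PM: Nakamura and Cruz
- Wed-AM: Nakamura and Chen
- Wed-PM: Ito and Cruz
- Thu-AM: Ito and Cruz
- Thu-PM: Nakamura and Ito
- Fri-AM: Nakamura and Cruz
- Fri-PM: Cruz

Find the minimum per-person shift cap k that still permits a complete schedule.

With 4 lifeguards and 12 worker-slots to fill, someone must work at least ⌈12/4⌉ = 3 shifts, so k ≥ 3.
k = 3 works: Mon-AM→Chen, Mon-PM→Chen, Tue-AM→Ito, Tue-PM→Nakamura, Wed-AM→Chen, Wed-PM→Ito, Thu-AM→Cruz, Thu-PM→Nakamura+Ito, Fri-AM→Nakamura+Cruz, Fri-PM→Cruz.
Loads: Nakamura 3, Ito 3, Chen 3, Cruz 3 — all ≤ 3.

3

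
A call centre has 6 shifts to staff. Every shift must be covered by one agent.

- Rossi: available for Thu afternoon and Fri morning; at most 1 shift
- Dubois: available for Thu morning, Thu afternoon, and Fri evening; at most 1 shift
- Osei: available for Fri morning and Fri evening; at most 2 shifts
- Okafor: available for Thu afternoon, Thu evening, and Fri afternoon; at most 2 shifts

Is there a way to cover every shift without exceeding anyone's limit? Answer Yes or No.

Yes

Thu morning can only be covered by Dubois, so that assignment is forced.
Thu evening can only be covered by Okafor, so that assignment is forced.
Fri afternoon can only be covered by Okafor, so that assignment is forced.
One valid schedule: Thu morning→Dubois, Thu afternoon→Rossi, Thu evening→Okafor, Fri morning→Osei, Fri afternoon→Okafor, Fri evening→Osei.
Loads: Rossi 1/1, Dubois 1/1, Osei 2/2, Okafor 2/2 — all within limits.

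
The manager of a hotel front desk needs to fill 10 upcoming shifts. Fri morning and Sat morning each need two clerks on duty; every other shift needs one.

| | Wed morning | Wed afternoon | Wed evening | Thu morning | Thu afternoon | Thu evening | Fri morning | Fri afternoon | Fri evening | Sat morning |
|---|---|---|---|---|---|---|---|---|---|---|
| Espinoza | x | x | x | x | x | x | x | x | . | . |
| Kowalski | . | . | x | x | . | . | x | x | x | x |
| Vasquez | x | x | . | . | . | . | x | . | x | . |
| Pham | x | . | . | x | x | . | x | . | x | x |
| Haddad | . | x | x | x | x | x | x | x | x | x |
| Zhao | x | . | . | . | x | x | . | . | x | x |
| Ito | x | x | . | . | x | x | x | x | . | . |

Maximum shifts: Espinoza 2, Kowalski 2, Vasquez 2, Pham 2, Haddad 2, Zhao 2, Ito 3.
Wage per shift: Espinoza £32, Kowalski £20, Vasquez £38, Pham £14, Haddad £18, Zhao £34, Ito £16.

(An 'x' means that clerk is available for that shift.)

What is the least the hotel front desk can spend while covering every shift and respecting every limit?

£250

Picking the cheapest available clerk for each shift independently would cost £184, but that ignores the shift limits.
An optimal schedule: Wed morning→Pham, Wed afternoon→Ito, Wed evening→Haddad, Thu morning→Pham, Thu afternoon→Espinoza, Thu evening→Ito, Fri morning→Kowalski+Espinoza, Fri afternoon→Ito, Fri evening→Haddad, Sat morning→Kowalski+Zhao.
Total: 14 + 16 + 18 + 14 + 32 + 16 + 20 + 32 + 16 + 18 + 20 + 34 = £250.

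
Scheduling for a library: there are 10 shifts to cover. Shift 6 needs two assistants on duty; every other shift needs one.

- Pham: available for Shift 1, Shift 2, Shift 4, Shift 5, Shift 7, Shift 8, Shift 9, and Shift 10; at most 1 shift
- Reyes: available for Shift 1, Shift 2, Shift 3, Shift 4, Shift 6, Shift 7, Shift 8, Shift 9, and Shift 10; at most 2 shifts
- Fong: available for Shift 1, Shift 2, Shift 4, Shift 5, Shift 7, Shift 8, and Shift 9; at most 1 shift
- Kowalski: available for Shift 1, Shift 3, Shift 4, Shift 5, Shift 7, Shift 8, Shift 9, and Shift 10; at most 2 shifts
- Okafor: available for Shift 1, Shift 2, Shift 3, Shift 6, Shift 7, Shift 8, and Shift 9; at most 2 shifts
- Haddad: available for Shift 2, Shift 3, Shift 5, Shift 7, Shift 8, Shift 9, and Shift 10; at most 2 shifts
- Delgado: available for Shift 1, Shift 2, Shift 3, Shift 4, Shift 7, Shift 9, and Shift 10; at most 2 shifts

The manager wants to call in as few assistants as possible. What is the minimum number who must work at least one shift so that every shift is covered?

11 slots to fill and no one can take more than 2, so at least ⌈11/2⌉ = 6 assistants are needed.
Pham, Reyes, Kowalski, Okafor, Haddad, and Delgado alone can cover everything: Shift 1→Kowalski, Shift 2→Okafor, Shift 3→Kowalski, Shift 4→Reyes, Shift 5→Pham, Shift 6→Reyes+Okafor, Shift 7→Delgado, Shift 8→Haddad, Shift 9→Delgado, Shift 10→Haddad.

6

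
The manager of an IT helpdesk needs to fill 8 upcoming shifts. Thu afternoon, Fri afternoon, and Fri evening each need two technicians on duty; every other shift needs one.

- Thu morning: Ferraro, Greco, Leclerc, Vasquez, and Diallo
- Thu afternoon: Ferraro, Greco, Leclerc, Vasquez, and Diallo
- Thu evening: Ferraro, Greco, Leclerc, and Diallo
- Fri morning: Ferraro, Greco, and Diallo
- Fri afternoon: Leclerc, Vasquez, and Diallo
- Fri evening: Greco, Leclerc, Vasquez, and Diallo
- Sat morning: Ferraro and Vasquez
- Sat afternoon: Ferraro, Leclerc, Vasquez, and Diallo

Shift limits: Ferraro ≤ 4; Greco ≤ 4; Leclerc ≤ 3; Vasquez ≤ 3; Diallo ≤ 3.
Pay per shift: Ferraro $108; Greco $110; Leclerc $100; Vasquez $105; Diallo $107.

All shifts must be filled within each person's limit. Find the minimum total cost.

$1152

Picking the cheapest available technician for each shift independently would cost $1127, but that ignores the shift limits.
An optimal schedule: Thu morning→Ferraro, Thu afternoon→Diallo+Ferraro, Thu evening→Leclerc, Fri morning→Diallo, Fri afternoon→Leclerc+Vasquez, Fri evening→Vasquez+Diallo, Sat morning→Vasquez, Sat afternoon→Leclerc.
Total: 108 + 107 + 108 + 100 + 107 + 100 + 105 + 105 + 107 + 105 + 100 = $1152.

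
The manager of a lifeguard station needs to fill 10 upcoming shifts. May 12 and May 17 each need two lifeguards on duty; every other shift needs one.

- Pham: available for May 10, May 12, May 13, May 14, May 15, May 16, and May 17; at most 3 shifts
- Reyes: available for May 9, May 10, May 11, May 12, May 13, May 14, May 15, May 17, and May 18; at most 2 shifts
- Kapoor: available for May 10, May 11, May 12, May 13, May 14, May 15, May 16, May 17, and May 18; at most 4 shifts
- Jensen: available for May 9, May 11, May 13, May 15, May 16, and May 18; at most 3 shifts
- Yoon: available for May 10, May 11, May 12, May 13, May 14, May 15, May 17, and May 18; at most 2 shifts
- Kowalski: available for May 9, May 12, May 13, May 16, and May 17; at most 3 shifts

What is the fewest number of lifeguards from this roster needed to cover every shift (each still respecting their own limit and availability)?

4

12 slots to fill and no one can take more than 4, so at least ⌈12/4⌉ = 3 lifeguards are needed.
Any 3 lifeguards together have capacity at most 4+3+3 = 10 < 12 slots, so 3 can never suffice.
Pham, Reyes, Kapoor, and Jensen alone can cover everything: May 9→Reyes, May 10→Pham, May 11→Reyes, May 12→Pham+Kapoor, May 13→Jensen, May 14→Kapoor, May 15→Jensen, May 16→Kapoor, May 17→Pham+Kapoor, May 18→Jensen.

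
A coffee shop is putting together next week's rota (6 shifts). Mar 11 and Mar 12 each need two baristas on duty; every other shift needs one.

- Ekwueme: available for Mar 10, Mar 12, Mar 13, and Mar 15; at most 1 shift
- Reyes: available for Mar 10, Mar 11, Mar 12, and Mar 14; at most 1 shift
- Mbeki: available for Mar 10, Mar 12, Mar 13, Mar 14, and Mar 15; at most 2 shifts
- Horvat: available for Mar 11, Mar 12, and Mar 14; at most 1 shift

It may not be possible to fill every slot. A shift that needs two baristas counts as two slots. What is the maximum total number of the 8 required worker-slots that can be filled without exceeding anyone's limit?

Total capacity across all baristas is 1+1+2+1 = 5, and 8 slots are needed, so at most 5 can be filled.
An assignment achieving 5: Mar 10→Mbeki, Mar 11→Reyes+Horvat, Mar 13→Ekwueme, Mar 15→Mbeki.
Loads: Ekwueme 1/1, Reyes 1/1, Mbeki 2/2, Horvat 1/1.

5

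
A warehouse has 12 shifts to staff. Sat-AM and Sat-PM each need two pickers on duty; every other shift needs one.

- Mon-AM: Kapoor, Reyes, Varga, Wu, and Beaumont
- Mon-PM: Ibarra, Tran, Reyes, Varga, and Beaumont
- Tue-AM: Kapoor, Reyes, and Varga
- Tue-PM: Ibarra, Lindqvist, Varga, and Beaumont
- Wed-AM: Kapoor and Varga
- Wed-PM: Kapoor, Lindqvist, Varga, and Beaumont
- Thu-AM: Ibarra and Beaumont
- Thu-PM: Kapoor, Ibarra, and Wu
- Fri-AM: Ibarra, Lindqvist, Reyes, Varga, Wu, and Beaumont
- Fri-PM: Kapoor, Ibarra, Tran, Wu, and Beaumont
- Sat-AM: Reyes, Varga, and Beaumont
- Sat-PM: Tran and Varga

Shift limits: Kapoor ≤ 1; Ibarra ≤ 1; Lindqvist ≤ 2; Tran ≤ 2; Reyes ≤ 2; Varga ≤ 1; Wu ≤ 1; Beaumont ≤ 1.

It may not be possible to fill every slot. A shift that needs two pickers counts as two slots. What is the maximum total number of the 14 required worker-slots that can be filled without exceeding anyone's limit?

11

Total capacity across all pickers is 1+1+2+2+2+1+1+1 = 11, and 14 slots are needed, so at most 11 can be filled.
An assignment achieving 11: Mon-PM→Tran, Tue-AM→Reyes, Tue-PM→Lindqvist, Wed-AM→Kapoor, Wed-PM→Lindqvist, Thu-AM→Ibarra, Thu-PM→Wu, Sat-AM→Reyes+Beaumont, Sat-PM→Tran+Varga.
Loads: Kapoor 1/1, Ibarra 1/1, Lindqvist 2/2, Tran 2/2, Reyes 2/2, Varga 1/1, Wu 1/1, Beaumont 1/1.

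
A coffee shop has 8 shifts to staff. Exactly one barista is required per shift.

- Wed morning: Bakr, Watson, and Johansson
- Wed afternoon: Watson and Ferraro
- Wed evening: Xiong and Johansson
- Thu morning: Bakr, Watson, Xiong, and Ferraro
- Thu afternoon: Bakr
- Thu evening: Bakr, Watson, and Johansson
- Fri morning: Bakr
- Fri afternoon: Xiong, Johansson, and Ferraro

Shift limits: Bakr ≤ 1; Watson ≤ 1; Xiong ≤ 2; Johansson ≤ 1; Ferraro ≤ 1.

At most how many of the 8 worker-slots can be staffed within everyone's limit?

6

Total capacity across all baristas is 1+1+2+1+1 = 6, and 8 slots are needed, so at most 6 can be filled.
An assignment achieving 6: Wed morning→Johansson, Wed afternoon→Watson, Wed evening→Xiong, Thu morning→Ferraro, Thu afternoon→Bakr, Fri afternoon→Xiong.
Loads: Bakr 1/1, Watson 1/1, Xiong 2/2, Johansson 1/1, Ferraro 1/1.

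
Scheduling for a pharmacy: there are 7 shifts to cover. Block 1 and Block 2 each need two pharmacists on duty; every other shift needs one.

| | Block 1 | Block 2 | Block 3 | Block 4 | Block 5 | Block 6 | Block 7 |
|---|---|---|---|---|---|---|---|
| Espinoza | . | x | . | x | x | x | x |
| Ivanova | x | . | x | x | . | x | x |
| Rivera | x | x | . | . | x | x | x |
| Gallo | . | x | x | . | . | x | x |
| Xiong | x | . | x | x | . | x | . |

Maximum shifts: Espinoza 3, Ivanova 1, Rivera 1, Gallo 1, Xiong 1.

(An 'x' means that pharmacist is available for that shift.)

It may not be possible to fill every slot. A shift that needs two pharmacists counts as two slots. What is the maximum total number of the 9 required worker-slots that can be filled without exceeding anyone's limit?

Total capacity across all pharmacists is 3+1+1+1+1 = 7, and 9 slots are needed, so at most 7 can be filled.
An assignment achieving 7: Block 1→Ivanova+Rivera, Block 2→Espinoza+Gallo, Block 3→Xiong, Block 4→Espinoza, Block 5→Espinoza.
Loads: Espinoza 3/3, Ivanova 1/1, Rivera 1/1, Gallo 1/1, Xiong 1/1.

7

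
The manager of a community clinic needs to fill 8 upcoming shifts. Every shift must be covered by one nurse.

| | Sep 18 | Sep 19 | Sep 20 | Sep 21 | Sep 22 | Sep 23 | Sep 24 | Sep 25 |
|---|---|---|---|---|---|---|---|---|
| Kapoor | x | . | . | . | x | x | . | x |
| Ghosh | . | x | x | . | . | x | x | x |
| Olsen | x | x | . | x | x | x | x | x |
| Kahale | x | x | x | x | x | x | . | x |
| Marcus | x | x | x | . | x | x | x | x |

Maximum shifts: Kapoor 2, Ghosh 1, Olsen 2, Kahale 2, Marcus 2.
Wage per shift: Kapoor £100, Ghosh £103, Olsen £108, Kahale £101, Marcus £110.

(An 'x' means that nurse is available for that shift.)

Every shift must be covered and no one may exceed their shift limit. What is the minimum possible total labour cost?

Picking the cheapest available nurse for each shift independently would cost £806, but that ignores the shift limits.
An optimal schedule: Sep 18→Kapoor, Sep 19→Kahale, Sep 20→Ghosh, Sep 21→Olsen, Sep 22→Kapoor, Sep 23→Kahale, Sep 24→Olsen, Sep 25→Marcus.
Total: 100 + 101 + 103 + 108 + 100 + 101 + 108 + 110 = £831.

£831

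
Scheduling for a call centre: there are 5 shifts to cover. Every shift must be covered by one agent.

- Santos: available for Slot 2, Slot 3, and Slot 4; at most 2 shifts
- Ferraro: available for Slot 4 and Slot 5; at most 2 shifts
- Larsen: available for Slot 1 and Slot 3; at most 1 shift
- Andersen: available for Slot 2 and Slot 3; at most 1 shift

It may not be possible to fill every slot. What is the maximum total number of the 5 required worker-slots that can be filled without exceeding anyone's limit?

Total capacity across all agents is 2+2+1+1 = 6, and 5 slots are needed, so at most 5 can be filled.
An assignment achieving 5: Slot 1→Larsen, Slot 2→Santos, Slot 3→Andersen, Slot 4→Santos, Slot 5→Ferraro.
Loads: Santos 2/2, Ferraro 1/2, Larsen 1/1, Andersen 1/1.

5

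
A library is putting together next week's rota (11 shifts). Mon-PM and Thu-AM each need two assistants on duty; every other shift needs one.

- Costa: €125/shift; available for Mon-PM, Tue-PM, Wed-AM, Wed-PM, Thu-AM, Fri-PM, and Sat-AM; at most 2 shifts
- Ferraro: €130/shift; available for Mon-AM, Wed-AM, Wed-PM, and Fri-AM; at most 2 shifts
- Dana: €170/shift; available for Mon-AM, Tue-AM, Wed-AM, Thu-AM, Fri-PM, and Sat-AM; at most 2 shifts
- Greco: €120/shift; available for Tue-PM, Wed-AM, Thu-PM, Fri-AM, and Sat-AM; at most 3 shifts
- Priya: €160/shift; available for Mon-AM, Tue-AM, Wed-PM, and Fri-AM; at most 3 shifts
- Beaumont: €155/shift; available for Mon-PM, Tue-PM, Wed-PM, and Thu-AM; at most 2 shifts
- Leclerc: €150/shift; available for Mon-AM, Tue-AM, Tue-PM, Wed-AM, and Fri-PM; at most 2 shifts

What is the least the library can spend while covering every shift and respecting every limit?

€1800

Mon-PM can only be covered by Costa and Beaumont, so that assignment is forced.
Thu-PM can only be covered by Greco, so that assignment is forced.
Picking the cheapest available assistant for each shift independently would cost €1690, but that ignores the shift limits.
An optimal schedule: Mon-AM→Priya, Mon-PM→Costa+Beaumont, Tue-AM→Leclerc, Tue-PM→Greco, Wed-AM→Ferraro, Wed-PM→Priya, Thu-AM→Costa+Beaumont, Thu-PM→Greco, Fri-AM→Ferraro, Fri-PM→Leclerc, Sat-AM→Greco.
Total: 160 + 125 + 155 + 150 + 120 + 130 + 160 + 125 + 155 + 120 + 130 + 150 + 120 = €1800.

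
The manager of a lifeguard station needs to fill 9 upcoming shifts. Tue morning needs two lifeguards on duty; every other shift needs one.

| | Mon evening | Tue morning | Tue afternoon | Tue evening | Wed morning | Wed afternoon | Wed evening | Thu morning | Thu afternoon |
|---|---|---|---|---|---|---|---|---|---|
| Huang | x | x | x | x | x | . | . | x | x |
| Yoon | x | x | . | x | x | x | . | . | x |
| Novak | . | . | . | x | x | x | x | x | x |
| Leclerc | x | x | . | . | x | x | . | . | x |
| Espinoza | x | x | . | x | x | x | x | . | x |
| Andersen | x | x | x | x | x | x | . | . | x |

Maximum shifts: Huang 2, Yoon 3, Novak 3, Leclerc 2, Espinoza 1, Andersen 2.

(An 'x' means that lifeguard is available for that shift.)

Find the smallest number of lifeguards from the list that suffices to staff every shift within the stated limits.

4

10 slots to fill and no one can take more than 3, so at least ⌈10/3⌉ = 4 lifeguards are needed.
Huang, Yoon, Novak, and Leclerc alone can cover everything: Mon evening→Yoon, Tue morning→Yoon+Leclerc, Tue afternoon→Huang, Tue evening→Yoon, Wed morning→Novak, Wed afternoon→Novak, Wed evening→Novak, Thu morning→Huang, Thu afternoon→Leclerc.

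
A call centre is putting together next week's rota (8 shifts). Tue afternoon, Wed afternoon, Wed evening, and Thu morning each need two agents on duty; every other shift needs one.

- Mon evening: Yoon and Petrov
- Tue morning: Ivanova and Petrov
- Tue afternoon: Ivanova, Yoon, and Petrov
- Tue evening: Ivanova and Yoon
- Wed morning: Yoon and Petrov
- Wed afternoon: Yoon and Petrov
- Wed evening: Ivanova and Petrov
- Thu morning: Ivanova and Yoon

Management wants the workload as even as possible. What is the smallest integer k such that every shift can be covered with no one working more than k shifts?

4

With 3 agents and 12 worker-slots to fill, someone must work at least ⌈12/3⌉ = 4 shifts, so k ≥ 4.
k = 4 works: Mon evening→Yoon, Tue morning→Ivanova, Tue afternoon→Yoon+Petrov, Tue evening→Ivanova, Wed morning→Petrov, Wed afternoon→Yoon+Petrov, Wed evening→Ivanova+Petrov, Thu morning→Ivanova+Yoon.
Loads: Ivanova 4, Yoon 4, Petrov 4 — all ≤ 4.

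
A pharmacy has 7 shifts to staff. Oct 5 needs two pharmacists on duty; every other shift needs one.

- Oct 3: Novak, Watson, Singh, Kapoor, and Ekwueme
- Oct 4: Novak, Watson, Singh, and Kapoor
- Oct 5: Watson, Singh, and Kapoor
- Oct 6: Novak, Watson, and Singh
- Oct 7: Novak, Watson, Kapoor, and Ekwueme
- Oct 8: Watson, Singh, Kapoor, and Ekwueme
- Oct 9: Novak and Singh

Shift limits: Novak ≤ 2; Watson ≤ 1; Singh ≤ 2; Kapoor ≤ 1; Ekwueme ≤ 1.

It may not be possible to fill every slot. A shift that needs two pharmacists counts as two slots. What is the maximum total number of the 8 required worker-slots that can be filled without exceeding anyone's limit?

7

Total capacity across all pharmacists is 2+1+2+1+1 = 7, and 8 slots are needed, so at most 7 can be filled.
An assignment achieving 7: Oct 4→Singh, Oct 5→Watson+Singh, Oct 6→Novak, Oct 7→Kapoor, Oct 8→Ekwueme, Oct 9→Novak.
Loads: Novak 2/2, Watson 1/1, Singh 2/2, Kapoor 1/1, Ekwueme 1/1.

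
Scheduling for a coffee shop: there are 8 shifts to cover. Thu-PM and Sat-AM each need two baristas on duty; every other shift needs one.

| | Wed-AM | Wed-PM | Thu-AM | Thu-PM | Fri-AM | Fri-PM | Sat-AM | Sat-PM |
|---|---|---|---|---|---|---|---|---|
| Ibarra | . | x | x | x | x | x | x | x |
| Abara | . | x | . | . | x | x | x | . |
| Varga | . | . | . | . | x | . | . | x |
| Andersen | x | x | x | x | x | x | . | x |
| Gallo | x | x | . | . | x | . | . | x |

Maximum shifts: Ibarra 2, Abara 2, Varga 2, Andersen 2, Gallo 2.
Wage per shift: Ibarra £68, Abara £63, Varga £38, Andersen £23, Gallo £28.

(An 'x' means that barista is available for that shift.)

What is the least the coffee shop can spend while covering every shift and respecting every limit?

£440

Thu-PM can only be covered by Ibarra and Andersen, so that assignment is forced.
Sat-AM can only be covered by Ibarra and Abara, so that assignment is forced.
Picking the cheapest available barista for each shift independently would cost £360, but that ignores the shift limits.
An optimal schedule: Wed-AM→Gallo, Wed-PM→Gallo, Thu-AM→Andersen, Thu-PM→Ibarra+Andersen, Fri-AM→Varga, Fri-PM→Abara, Sat-AM→Ibarra+Abara, Sat-PM→Varga.
Total: 28 + 28 + 23 + 68 + 23 + 38 + 63 + 68 + 63 + 38 = £440.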